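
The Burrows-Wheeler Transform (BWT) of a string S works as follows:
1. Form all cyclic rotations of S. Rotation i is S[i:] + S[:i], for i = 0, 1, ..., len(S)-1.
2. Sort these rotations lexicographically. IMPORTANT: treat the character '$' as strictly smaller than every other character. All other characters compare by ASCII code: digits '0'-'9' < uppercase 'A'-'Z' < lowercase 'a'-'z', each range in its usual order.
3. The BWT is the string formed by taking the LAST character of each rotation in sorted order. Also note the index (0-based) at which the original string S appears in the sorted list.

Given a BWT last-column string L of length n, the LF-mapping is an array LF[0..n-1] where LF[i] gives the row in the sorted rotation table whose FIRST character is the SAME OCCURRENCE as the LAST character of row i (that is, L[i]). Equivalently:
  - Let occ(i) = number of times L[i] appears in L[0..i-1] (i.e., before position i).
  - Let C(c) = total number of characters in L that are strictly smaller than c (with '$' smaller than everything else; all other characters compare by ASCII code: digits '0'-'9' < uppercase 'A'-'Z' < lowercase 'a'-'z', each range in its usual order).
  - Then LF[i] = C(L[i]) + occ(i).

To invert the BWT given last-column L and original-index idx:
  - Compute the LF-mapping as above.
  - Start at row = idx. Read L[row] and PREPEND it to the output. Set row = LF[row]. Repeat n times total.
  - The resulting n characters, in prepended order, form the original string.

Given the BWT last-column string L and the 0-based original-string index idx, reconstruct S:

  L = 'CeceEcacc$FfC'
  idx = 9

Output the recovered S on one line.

LF mapping: 1 10 6 11 3 7 5 8 9 0 4 12 2
Walk LF starting at row 9, prepending L[row]:
  step 1: row=9, L[9]='$', prepend. Next row=LF[9]=0
  step 2: row=0, L[0]='C', prepend. Next row=LF[0]=1
  step 3: row=1, L[1]='e', prepend. Next row=LF[1]=10
  step 4: row=10, L[10]='F', prepend. Next row=LF[10]=4
  step 5: row=4, L[4]='E', prepend. Next row=LF[4]=3
  step 6: row=3, L[3]='e', prepend. Next row=LF[3]=11
  step 7: row=11, L[11]='f', prepend. Next row=LF[11]=12
  step 8: row=12, L[12]='C', prepend. Next row=LF[12]=2
  step 9: row=2, L[2]='c', prepend. Next row=LF[2]=6
  step 10: row=6, L[6]='a', prepend. Next row=LF[6]=5
  step 11: row=5, L[5]='c', prepend. Next row=LF[5]=7
  step 12: row=7, L[7]='c', prepend. Next row=LF[7]=8
  step 13: row=8, L[8]='c', prepend. Next row=LF[8]=9
Reversed output: cccacCfeEFeC$

Answer: cccacCfeEFeC$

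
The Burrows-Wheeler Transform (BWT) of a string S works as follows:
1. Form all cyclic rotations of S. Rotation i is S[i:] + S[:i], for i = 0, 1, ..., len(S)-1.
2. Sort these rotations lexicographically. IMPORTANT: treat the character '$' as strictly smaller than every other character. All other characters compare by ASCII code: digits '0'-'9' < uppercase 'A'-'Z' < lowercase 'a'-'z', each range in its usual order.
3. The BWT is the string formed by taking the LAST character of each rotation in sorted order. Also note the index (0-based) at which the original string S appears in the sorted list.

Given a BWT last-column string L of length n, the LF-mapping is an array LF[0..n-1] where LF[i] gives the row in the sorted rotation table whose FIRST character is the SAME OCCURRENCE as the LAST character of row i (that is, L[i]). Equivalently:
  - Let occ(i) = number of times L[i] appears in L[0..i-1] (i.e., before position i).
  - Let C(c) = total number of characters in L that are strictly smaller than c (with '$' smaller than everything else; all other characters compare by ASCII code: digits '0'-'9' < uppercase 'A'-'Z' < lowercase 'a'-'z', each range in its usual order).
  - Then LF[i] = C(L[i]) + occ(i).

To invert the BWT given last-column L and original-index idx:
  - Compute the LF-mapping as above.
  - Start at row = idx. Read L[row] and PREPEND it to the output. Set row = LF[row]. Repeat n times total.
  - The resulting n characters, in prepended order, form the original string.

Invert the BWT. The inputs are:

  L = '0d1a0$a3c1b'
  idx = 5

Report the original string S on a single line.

Answer: 3aa101cbd0$

Derivation:
LF mapping: 1 10 3 6 2 0 7 5 9 4 8
Walk LF starting at row 5, prepending L[row]:
  step 1: row=5, L[5]='$', prepend. Next row=LF[5]=0
  step 2: row=0, L[0]='0', prepend. Next row=LF[0]=1
  step 3: row=1, L[1]='d', prepend. Next row=LF[1]=10
  step 4: row=10, L[10]='b', prepend. Next row=LF[10]=8
  step 5: row=8, L[8]='c', prepend. Next row=LF[8]=9
  step 6: row=9, L[9]='1', prepend. Next row=LF[9]=4
  step 7: row=4, L[4]='0', prepend. Next row=LF[4]=2
  step 8: row=2, L[2]='1', prepend. Next row=LF[2]=3
  step 9: row=3, L[3]='a', prepend. Next row=LF[3]=6
  step 10: row=6, L[6]='a', prepend. Next row=LF[6]=7
  step 11: row=7, L[7]='3', prepend. Next row=LF[7]=5
Reversed output: 3aa101cbd0$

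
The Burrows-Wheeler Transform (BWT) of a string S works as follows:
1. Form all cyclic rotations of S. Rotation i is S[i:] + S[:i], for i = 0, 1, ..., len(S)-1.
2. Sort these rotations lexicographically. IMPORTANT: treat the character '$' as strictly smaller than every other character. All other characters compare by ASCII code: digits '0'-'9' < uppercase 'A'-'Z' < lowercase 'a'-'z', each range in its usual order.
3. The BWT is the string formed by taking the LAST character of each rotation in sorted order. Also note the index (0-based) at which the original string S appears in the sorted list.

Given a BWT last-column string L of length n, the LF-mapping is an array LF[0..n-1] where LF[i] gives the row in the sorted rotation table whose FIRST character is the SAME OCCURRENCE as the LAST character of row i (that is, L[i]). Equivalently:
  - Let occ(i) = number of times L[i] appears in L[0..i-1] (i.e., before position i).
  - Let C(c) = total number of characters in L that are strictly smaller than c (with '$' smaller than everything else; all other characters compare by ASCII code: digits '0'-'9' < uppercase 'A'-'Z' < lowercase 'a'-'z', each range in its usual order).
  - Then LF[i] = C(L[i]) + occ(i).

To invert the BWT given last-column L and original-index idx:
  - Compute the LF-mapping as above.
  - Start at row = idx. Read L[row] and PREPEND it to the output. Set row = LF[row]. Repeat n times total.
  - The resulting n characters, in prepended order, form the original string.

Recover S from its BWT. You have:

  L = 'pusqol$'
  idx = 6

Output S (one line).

Answer: ulsoqp$

Derivation:
LF mapping: 3 6 5 4 2 1 0
Walk LF starting at row 6, prepending L[row]:
  step 1: row=6, L[6]='$', prepend. Next row=LF[6]=0
  step 2: row=0, L[0]='p', prepend. Next row=LF[0]=3
  step 3: row=3, L[3]='q', prepend. Next row=LF[3]=4
  step 4: row=4, L[4]='o', prepend. Next row=LF[4]=2
  step 5: row=2, L[2]='s', prepend. Next row=LF[2]=5
  step 6: row=5, L[5]='l', prepend. Next row=LF[5]=1
  step 7: row=1, L[1]='u', prepend. Next row=LF[1]=6
Reversed output: ulsoqp$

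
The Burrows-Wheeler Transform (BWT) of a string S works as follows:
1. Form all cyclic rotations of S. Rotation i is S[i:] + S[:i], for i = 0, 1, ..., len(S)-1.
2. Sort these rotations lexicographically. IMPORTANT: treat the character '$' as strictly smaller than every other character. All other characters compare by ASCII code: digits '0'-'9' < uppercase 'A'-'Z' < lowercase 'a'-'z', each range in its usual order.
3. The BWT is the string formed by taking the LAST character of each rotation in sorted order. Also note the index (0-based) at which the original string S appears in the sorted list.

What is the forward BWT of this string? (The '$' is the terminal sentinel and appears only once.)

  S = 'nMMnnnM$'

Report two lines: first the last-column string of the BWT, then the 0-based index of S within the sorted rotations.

All 8 rotations (rotation i = S[i:]+S[:i]):
  rot[0] = nMMnnnM$
  rot[1] = MMnnnM$n
  rot[2] = MnnnM$nM
  rot[3] = nnnM$nMM
  rot[4] = nnM$nMMn
  rot[5] = nM$nMMnn
  rot[6] = M$nMMnnn
  rot[7] = $nMMnnnM
Sorted (with $ < everything):
  sorted[0] = $nMMnnnM  (last char: 'M')
  sorted[1] = M$nMMnnn  (last char: 'n')
  sorted[2] = MMnnnM$n  (last char: 'n')
  sorted[3] = MnnnM$nM  (last char: 'M')
  sorted[4] = nM$nMMnn  (last char: 'n')
  sorted[5] = nMMnnnM$  (last char: '$')
  sorted[6] = nnM$nMMn  (last char: 'n')
  sorted[7] = nnnM$nMM  (last char: 'M')
Last column: MnnMn$nM
Original string S is at sorted index 5

Answer: MnnMn$nM
5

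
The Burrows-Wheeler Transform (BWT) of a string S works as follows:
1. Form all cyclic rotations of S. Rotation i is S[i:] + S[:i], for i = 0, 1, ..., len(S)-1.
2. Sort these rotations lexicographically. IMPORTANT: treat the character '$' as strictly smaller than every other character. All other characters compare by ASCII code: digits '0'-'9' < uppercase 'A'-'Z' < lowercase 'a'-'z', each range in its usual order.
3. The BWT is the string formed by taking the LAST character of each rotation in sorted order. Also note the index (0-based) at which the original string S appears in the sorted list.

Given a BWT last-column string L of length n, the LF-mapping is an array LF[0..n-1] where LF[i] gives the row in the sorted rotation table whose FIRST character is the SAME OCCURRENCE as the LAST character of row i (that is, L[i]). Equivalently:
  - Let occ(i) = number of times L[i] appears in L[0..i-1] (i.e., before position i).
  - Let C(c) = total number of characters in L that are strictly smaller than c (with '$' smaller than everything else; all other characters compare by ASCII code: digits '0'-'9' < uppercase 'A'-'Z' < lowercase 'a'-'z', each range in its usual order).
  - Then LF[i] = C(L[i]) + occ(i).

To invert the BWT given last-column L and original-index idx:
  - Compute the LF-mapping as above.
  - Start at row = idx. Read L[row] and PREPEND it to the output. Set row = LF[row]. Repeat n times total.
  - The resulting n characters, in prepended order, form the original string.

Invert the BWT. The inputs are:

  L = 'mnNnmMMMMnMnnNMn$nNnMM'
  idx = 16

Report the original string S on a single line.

LF mapping: 12 14 9 15 13 1 2 3 4 16 5 17 18 10 6 19 0 20 11 21 7 8
Walk LF starting at row 16, prepending L[row]:
  step 1: row=16, L[16]='$', prepend. Next row=LF[16]=0
  step 2: row=0, L[0]='m', prepend. Next row=LF[0]=12
  step 3: row=12, L[12]='n', prepend. Next row=LF[12]=18
  step 4: row=18, L[18]='N', prepend. Next row=LF[18]=11
  step 5: row=11, L[11]='n', prepend. Next row=LF[11]=17
  step 6: row=17, L[17]='n', prepend. Next row=LF[17]=20
  step 7: row=20, L[20]='M', prepend. Next row=LF[20]=7
  step 8: row=7, L[7]='M', prepend. Next row=LF[7]=3
  step 9: row=3, L[3]='n', prepend. Next row=LF[3]=15
  step 10: row=15, L[15]='n', prepend. Next row=LF[15]=19
  step 11: row=19, L[19]='n', prepend. Next row=LF[19]=21
  step 12: row=21, L[21]='M', prepend. Next row=LF[21]=8
  step 13: row=8, L[8]='M', prepend. Next row=LF[8]=4
  step 14: row=4, L[4]='m', prepend. Next row=LF[4]=13
  step 15: row=13, L[13]='N', prepend. Next row=LF[13]=10
  step 16: row=10, L[10]='M', prepend. Next row=LF[10]=5
  step 17: row=5, L[5]='M', prepend. Next row=LF[5]=1
  step 18: row=1, L[1]='n', prepend. Next row=LF[1]=14
  step 19: row=14, L[14]='M', prepend. Next row=LF[14]=6
  step 20: row=6, L[6]='M', prepend. Next row=LF[6]=2
  step 21: row=2, L[2]='N', prepend. Next row=LF[2]=9
  step 22: row=9, L[9]='n', prepend. Next row=LF[9]=16
Reversed output: nNMMnMMNmMMnnnMMnnNnm$

Answer: nNMMnMMNmMMnnnMMnnNnm$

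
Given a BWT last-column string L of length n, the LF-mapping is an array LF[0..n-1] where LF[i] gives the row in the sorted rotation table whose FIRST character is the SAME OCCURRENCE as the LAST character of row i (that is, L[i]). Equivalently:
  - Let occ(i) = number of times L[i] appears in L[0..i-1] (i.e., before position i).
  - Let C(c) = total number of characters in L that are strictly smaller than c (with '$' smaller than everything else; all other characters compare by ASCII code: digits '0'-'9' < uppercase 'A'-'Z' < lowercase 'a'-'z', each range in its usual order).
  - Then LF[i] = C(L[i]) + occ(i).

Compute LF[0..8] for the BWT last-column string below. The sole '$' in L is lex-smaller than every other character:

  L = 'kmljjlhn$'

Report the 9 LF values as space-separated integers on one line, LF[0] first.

Char counts: '$':1, 'h':1, 'j':2, 'k':1, 'l':2, 'm':1, 'n':1
C (first-col start): C('$')=0, C('h')=1, C('j')=2, C('k')=4, C('l')=5, C('m')=7, C('n')=8
L[0]='k': occ=0, LF[0]=C('k')+0=4+0=4
L[1]='m': occ=0, LF[1]=C('m')+0=7+0=7
L[2]='l': occ=0, LF[2]=C('l')+0=5+0=5
L[3]='j': occ=0, LF[3]=C('j')+0=2+0=2
L[4]='j': occ=1, LF[4]=C('j')+1=2+1=3
L[5]='l': occ=1, LF[5]=C('l')+1=5+1=6
L[6]='h': occ=0, LF[6]=C('h')+0=1+0=1
L[7]='n': occ=0, LF[7]=C('n')+0=8+0=8
L[8]='$': occ=0, LF[8]=C('$')+0=0+0=0

Answer: 4 7 5 2 3 6 1 8 0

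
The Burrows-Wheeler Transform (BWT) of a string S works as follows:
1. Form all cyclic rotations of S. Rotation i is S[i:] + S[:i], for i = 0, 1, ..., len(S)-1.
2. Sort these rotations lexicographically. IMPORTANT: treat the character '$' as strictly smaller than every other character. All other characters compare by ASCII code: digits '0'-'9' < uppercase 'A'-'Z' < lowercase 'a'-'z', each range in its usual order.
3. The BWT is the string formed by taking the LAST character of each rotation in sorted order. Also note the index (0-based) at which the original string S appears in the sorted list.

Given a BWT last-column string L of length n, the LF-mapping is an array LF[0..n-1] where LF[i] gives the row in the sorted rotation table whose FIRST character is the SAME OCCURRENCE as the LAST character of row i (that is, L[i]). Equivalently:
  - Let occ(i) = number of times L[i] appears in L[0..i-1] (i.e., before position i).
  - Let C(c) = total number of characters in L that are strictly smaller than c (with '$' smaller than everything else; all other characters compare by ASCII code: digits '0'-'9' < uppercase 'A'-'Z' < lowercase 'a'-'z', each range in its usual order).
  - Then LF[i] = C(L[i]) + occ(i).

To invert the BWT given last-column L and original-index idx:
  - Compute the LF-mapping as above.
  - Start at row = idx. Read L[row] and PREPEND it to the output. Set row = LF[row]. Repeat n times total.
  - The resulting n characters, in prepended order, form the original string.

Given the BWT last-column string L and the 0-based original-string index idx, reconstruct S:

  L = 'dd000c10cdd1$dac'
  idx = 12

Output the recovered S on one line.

LF mapping: 11 12 1 2 3 8 5 4 9 13 14 6 0 15 7 10
Walk LF starting at row 12, prepending L[row]:
  step 1: row=12, L[12]='$', prepend. Next row=LF[12]=0
  step 2: row=0, L[0]='d', prepend. Next row=LF[0]=11
  step 3: row=11, L[11]='1', prepend. Next row=LF[11]=6
  step 4: row=6, L[6]='1', prepend. Next row=LF[6]=5
  step 5: row=5, L[5]='c', prepend. Next row=LF[5]=8
  step 6: row=8, L[8]='c', prepend. Next row=LF[8]=9
  step 7: row=9, L[9]='d', prepend. Next row=LF[9]=13
  step 8: row=13, L[13]='d', prepend. Next row=LF[13]=15
  step 9: row=15, L[15]='c', prepend. Next row=LF[15]=10
  step 10: row=10, L[10]='d', prepend. Next row=LF[10]=14
  step 11: row=14, L[14]='a', prepend. Next row=LF[14]=7
  step 12: row=7, L[7]='0', prepend. Next row=LF[7]=4
  step 13: row=4, L[4]='0', prepend. Next row=LF[4]=3
  step 14: row=3, L[3]='0', prepend. Next row=LF[3]=2
  step 15: row=2, L[2]='0', prepend. Next row=LF[2]=1
  step 16: row=1, L[1]='d', prepend. Next row=LF[1]=12
Reversed output: d0000adcddcc11d$

Answer: d0000adcddcc11d$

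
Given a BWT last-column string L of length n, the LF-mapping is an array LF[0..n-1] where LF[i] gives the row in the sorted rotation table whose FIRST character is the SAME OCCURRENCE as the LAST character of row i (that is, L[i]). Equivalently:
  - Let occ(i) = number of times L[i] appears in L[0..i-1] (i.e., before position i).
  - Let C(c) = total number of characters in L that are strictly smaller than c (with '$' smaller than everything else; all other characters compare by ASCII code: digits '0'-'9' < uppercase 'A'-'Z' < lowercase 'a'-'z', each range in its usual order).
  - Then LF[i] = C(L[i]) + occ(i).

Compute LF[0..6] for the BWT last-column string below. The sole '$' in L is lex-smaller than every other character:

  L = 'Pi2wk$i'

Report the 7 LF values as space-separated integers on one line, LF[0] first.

Char counts: '$':1, '2':1, 'P':1, 'i':2, 'k':1, 'w':1
C (first-col start): C('$')=0, C('2')=1, C('P')=2, C('i')=3, C('k')=5, C('w')=6
L[0]='P': occ=0, LF[0]=C('P')+0=2+0=2
L[1]='i': occ=0, LF[1]=C('i')+0=3+0=3
L[2]='2': occ=0, LF[2]=C('2')+0=1+0=1
L[3]='w': occ=0, LF[3]=C('w')+0=6+0=6
L[4]='k': occ=0, LF[4]=C('k')+0=5+0=5
L[5]='$': occ=0, LF[5]=C('$')+0=0+0=0
L[6]='i': occ=1, LF[6]=C('i')+1=3+1=4

Answer: 2 3 1 6 5 0 4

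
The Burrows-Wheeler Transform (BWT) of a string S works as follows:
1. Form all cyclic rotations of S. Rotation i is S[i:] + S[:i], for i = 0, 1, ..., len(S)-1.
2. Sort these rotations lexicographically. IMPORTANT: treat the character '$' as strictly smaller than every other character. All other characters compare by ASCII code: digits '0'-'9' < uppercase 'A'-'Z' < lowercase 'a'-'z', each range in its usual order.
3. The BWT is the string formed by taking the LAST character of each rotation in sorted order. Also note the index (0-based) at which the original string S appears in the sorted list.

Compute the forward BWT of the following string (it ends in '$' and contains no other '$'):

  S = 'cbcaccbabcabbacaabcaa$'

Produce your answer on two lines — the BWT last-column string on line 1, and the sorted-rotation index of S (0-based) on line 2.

All 22 rotations (rotation i = S[i:]+S[:i]):
  rot[0] = cbcaccbabcabbacaabcaa$
  rot[1] = bcaccbabcabbacaabcaa$c
  rot[2] = caccbabcabbacaabcaa$cb
  rot[3] = accbabcabbacaabcaa$cbc
  rot[4] = ccbabcabbacaabcaa$cbca
  rot[5] = cbabcabbacaabcaa$cbcac
  rot[6] = babcabbacaabcaa$cbcacc
  rot[7] = abcabbacaabcaa$cbcaccb
  rot[8] = bcabbacaabcaa$cbcaccba
  rot[9] = cabbacaabcaa$cbcaccbab
  rot[10] = abbacaabcaa$cbcaccbabc
  rot[11] = bbacaabcaa$cbcaccbabca
  rot[12] = bacaabcaa$cbcaccbabcab
  rot[13] = acaabcaa$cbcaccbabcabb
  rot[14] = caabcaa$cbcaccbabcabba
  rot[15] = aabcaa$cbcaccbabcabbac
  rot[16] = abcaa$cbcaccbabcabbaca
  rot[17] = bcaa$cbcaccbabcabbacaa
  rot[18] = caa$cbcaccbabcabbacaab
  rot[19] = aa$cbcaccbabcabbacaabc
  rot[20] = a$cbcaccbabcabbacaabca
  rot[21] = $cbcaccbabcabbacaabcaa
Sorted (with $ < everything):
  sorted[0] = $cbcaccbabcabbacaabcaa  (last char: 'a')
  sorted[1] = a$cbcaccbabcabbacaabca  (last char: 'a')
  sorted[2] = aa$cbcaccbabcabbacaabc  (last char: 'c')
  sorted[3] = aabcaa$cbcaccbabcabbac  (last char: 'c')
  sorted[4] = abbacaabcaa$cbcaccbabc  (last char: 'c')
  sorted[5] = abcaa$cbcaccbabcabbaca  (last char: 'a')
  sorted[6] = abcabbacaabcaa$cbcaccb  (last char: 'b')
  sorted[7] = acaabcaa$cbcaccbabcabb  (last char: 'b')
  sorted[8] = accbabcabbacaabcaa$cbc  (last char: 'c')
  sorted[9] = babcabbacaabcaa$cbcacc  (last char: 'c')
  sorted[10] = bacaabcaa$cbcaccbabcab  (last char: 'b')
  sorted[11] = bbacaabcaa$cbcaccbabca  (last char: 'a')
  sorted[12] = bcaa$cbcaccbabcabbacaa  (last char: 'a')
  sorted[13] = bcabbacaabcaa$cbcaccba  (last char: 'a')
  sorted[14] = bcaccbabcabbacaabcaa$c  (last char: 'c')
  sorted[15] = caa$cbcaccbabcabbacaab  (last char: 'b')
  sorted[16] = caabcaa$cbcaccbabcabba  (last char: 'a')
  sorted[17] = cabbacaabcaa$cbcaccbab  (last char: 'b')
  sorted[18] = caccbabcabbacaabcaa$cb  (last char: 'b')
  sorted[19] = cbabcabbacaabcaa$cbcac  (last char: 'c')
  sorted[20] = cbcaccbabcabbacaabcaa$  (last char: '$')
  sorted[21] = ccbabcabbacaabcaa$cbca  (last char: 'a')
Last column: aacccabbccbaaacbabbc$a
Original string S is at sorted index 20

Answer: aacccabbccbaaacbabbc$a
20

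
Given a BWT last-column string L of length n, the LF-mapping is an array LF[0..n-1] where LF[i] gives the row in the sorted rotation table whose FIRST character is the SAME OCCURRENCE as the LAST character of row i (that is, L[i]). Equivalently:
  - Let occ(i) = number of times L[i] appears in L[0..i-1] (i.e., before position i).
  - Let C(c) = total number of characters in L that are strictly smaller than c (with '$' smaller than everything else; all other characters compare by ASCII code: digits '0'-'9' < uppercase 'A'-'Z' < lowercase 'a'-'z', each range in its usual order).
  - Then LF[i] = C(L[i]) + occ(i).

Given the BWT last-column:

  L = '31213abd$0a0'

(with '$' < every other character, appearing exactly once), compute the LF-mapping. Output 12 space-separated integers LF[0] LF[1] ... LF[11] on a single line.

Char counts: '$':1, '0':2, '1':2, '2':1, '3':2, 'a':2, 'b':1, 'd':1
C (first-col start): C('$')=0, C('0')=1, C('1')=3, C('2')=5, C('3')=6, C('a')=8, C('b')=10, C('d')=11
L[0]='3': occ=0, LF[0]=C('3')+0=6+0=6
L[1]='1': occ=0, LF[1]=C('1')+0=3+0=3
L[2]='2': occ=0, LF[2]=C('2')+0=5+0=5
L[3]='1': occ=1, LF[3]=C('1')+1=3+1=4
L[4]='3': occ=1, LF[4]=C('3')+1=6+1=7
L[5]='a': occ=0, LF[5]=C('a')+0=8+0=8
L[6]='b': occ=0, LF[6]=C('b')+0=10+0=10
L[7]='d': occ=0, LF[7]=C('d')+0=11+0=11
L[8]='$': occ=0, LF[8]=C('$')+0=0+0=0
L[9]='0': occ=0, LF[9]=C('0')+0=1+0=1
L[10]='a': occ=1, LF[10]=C('a')+1=8+1=9
L[11]='0': occ=1, LF[11]=C('0')+1=1+1=2

Answer: 6 3 5 4 7 8 10 11 0 1 9 2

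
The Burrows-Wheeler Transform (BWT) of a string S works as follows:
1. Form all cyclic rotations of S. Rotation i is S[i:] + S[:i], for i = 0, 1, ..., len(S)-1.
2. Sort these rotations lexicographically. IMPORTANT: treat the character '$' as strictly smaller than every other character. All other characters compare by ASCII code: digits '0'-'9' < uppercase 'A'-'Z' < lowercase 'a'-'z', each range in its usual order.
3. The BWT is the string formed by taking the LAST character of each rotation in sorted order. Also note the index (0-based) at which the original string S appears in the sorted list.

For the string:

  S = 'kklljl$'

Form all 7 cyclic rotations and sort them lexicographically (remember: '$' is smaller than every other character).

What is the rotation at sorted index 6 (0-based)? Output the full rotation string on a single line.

All 7 rotations (rotation i = S[i:]+S[:i]):
  rot[0] = kklljl$
  rot[1] = klljl$k
  rot[2] = lljl$kk
  rot[3] = ljl$kkl
  rot[4] = jl$kkll
  rot[5] = l$kkllj
  rot[6] = $kklljl
Sorted (with $ < everything):
  sorted[0] = $kklljl
  sorted[1] = jl$kkll
  sorted[2] = kklljl$
  sorted[3] = klljl$k
  sorted[4] = l$kkllj
  sorted[5] = ljl$kkl
  sorted[6] = lljl$kk
sorted[6] = lljl$kk

Answer: lljl$kk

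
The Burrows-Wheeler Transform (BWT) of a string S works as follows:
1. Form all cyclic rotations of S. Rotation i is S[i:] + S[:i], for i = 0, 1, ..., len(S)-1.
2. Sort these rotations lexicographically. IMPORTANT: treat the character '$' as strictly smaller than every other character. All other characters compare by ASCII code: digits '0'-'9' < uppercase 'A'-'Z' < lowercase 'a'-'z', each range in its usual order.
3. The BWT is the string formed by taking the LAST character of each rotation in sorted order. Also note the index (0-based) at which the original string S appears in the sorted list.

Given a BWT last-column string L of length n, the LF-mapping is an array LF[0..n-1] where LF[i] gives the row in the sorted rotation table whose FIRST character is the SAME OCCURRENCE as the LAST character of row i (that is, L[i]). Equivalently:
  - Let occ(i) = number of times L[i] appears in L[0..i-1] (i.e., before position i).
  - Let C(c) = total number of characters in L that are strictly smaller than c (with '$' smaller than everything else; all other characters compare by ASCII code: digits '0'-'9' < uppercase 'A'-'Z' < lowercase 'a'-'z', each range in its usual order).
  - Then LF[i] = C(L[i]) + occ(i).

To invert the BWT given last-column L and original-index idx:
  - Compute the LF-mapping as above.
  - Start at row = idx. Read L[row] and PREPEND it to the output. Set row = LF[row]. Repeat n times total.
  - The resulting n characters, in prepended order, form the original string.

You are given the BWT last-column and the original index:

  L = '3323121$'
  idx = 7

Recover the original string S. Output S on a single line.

Answer: 3213123$

Derivation:
LF mapping: 5 6 3 7 1 4 2 0
Walk LF starting at row 7, prepending L[row]:
  step 1: row=7, L[7]='$', prepend. Next row=LF[7]=0
  step 2: row=0, L[0]='3', prepend. Next row=LF[0]=5
  step 3: row=5, L[5]='2', prepend. Next row=LF[5]=4
  step 4: row=4, L[4]='1', prepend. Next row=LF[4]=1
  step 5: row=1, L[1]='3', prepend. Next row=LF[1]=6
  step 6: row=6, L[6]='1', prepend. Next row=LF[6]=2
  step 7: row=2, L[2]='2', prepend. Next row=LF[2]=3
  step 8: row=3, L[3]='3', prepend. Next row=LF[3]=7
Reversed output: 3213123$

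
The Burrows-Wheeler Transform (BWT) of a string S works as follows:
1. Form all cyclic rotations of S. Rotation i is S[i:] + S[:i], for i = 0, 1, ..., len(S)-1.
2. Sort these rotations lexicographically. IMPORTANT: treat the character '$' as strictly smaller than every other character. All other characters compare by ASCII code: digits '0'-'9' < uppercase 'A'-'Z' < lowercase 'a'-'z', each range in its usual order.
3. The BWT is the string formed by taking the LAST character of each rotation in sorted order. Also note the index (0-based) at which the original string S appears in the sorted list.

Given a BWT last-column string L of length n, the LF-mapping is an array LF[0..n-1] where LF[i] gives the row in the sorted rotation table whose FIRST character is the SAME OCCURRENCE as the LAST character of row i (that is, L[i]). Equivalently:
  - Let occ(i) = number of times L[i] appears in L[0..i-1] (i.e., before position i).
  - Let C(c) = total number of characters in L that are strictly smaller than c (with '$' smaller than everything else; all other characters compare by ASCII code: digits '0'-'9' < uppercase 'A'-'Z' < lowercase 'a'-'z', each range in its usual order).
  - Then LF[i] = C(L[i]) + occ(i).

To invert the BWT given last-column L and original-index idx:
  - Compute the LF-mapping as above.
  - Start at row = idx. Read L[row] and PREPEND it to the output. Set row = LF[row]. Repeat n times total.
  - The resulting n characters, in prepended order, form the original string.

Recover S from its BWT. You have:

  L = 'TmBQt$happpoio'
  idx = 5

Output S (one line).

LF mapping: 3 7 1 2 13 0 5 4 10 11 12 8 6 9
Walk LF starting at row 5, prepending L[row]:
  step 1: row=5, L[5]='$', prepend. Next row=LF[5]=0
  step 2: row=0, L[0]='T', prepend. Next row=LF[0]=3
  step 3: row=3, L[3]='Q', prepend. Next row=LF[3]=2
  step 4: row=2, L[2]='B', prepend. Next row=LF[2]=1
  step 5: row=1, L[1]='m', prepend. Next row=LF[1]=7
  step 6: row=7, L[7]='a', prepend. Next row=LF[7]=4
  step 7: row=4, L[4]='t', prepend. Next row=LF[4]=13
  step 8: row=13, L[13]='o', prepend. Next row=LF[13]=9
  step 9: row=9, L[9]='p', prepend. Next row=LF[9]=11
  step 10: row=11, L[11]='o', prepend. Next row=LF[11]=8
  step 11: row=8, L[8]='p', prepend. Next row=LF[8]=10
  step 12: row=10, L[10]='p', prepend. Next row=LF[10]=12
  step 13: row=12, L[12]='i', prepend. Next row=LF[12]=6
  step 14: row=6, L[6]='h', prepend. Next row=LF[6]=5
Reversed output: hippopotamBQT$

Answer: hippopotamBQT$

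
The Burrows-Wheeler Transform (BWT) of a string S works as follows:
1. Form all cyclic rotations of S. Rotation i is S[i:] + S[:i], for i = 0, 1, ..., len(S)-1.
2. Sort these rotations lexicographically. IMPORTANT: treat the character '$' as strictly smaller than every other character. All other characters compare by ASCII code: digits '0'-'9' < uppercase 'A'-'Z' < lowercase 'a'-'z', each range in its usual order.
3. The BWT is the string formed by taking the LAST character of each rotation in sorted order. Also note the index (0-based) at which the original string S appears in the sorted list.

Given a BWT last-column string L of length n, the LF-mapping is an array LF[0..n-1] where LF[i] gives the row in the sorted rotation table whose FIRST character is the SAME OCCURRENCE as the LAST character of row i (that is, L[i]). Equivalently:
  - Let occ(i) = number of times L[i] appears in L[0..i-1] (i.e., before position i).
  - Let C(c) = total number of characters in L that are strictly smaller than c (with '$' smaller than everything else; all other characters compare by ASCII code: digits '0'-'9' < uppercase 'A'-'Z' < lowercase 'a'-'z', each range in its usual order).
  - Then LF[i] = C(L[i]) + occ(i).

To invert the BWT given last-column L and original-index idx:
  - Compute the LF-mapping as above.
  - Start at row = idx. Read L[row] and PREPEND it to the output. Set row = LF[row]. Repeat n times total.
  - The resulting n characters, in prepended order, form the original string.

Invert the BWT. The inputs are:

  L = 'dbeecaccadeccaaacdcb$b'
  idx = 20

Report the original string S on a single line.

LF mapping: 16 6 19 20 9 1 10 11 2 17 21 12 13 3 4 5 14 18 15 7 0 8
Walk LF starting at row 20, prepending L[row]:
  step 1: row=20, L[20]='$', prepend. Next row=LF[20]=0
  step 2: row=0, L[0]='d', prepend. Next row=LF[0]=16
  step 3: row=16, L[16]='c', prepend. Next row=LF[16]=14
  step 4: row=14, L[14]='a', prepend. Next row=LF[14]=4
  step 5: row=4, L[4]='c', prepend. Next row=LF[4]=9
  step 6: row=9, L[9]='d', prepend. Next row=LF[9]=17
  step 7: row=17, L[17]='d', prepend. Next row=LF[17]=18
  step 8: row=18, L[18]='c', prepend. Next row=LF[18]=15
  step 9: row=15, L[15]='a', prepend. Next row=LF[15]=5
  step 10: row=5, L[5]='a', prepend. Next row=LF[5]=1
  step 11: row=1, L[1]='b', prepend. Next row=LF[1]=6
  step 12: row=6, L[6]='c', prepend. Next row=LF[6]=10
  step 13: row=10, L[10]='e', prepend. Next row=LF[10]=21
  step 14: row=21, L[21]='b', prepend. Next row=LF[21]=8
  step 15: row=8, L[8]='a', prepend. Next row=LF[8]=2
  step 16: row=2, L[2]='e', prepend. Next row=LF[2]=19
  step 17: row=19, L[19]='b', prepend. Next row=LF[19]=7
  step 18: row=7, L[7]='c', prepend. Next row=LF[7]=11
  step 19: row=11, L[11]='c', prepend. Next row=LF[11]=12
  step 20: row=12, L[12]='c', prepend. Next row=LF[12]=13
  step 21: row=13, L[13]='a', prepend. Next row=LF[13]=3
  step 22: row=3, L[3]='e', prepend. Next row=LF[3]=20
Reversed output: eacccbeabecbaacddcacd$

Answer: eacccbeabecbaacddcacd$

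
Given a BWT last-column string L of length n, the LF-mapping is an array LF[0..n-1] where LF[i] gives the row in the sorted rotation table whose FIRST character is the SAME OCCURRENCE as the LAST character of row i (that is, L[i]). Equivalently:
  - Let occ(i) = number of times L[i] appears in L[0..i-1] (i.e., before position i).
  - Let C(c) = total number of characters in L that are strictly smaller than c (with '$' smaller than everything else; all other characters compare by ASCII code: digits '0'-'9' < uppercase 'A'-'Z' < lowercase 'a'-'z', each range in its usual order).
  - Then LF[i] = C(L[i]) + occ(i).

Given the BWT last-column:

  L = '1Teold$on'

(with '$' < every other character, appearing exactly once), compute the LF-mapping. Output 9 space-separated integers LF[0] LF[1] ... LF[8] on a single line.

Answer: 1 2 4 7 5 3 0 8 6

Derivation:
Char counts: '$':1, '1':1, 'T':1, 'd':1, 'e':1, 'l':1, 'n':1, 'o':2
C (first-col start): C('$')=0, C('1')=1, C('T')=2, C('d')=3, C('e')=4, C('l')=5, C('n')=6, C('o')=7
L[0]='1': occ=0, LF[0]=C('1')+0=1+0=1
L[1]='T': occ=0, LF[1]=C('T')+0=2+0=2
L[2]='e': occ=0, LF[2]=C('e')+0=4+0=4
L[3]='o': occ=0, LF[3]=C('o')+0=7+0=7
L[4]='l': occ=0, LF[4]=C('l')+0=5+0=5
L[5]='d': occ=0, LF[5]=C('d')+0=3+0=3
L[6]='$': occ=0, LF[6]=C('$')+0=0+0=0
L[7]='o': occ=1, LF[7]=C('o')+1=7+1=8
L[8]='n': occ=0, LF[8]=C('n')+0=6+0=6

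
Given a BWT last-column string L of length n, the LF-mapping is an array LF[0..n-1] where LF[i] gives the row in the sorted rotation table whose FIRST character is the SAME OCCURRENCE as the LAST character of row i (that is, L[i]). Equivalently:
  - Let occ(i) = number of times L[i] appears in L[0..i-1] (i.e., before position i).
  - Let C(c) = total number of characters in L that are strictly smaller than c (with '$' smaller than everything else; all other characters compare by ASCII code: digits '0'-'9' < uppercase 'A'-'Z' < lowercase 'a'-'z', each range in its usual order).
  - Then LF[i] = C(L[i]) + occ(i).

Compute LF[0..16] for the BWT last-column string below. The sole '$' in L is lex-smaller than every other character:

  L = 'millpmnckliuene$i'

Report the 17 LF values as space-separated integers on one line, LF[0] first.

Char counts: '$':1, 'c':1, 'e':2, 'i':3, 'k':1, 'l':3, 'm':2, 'n':2, 'p':1, 'u':1
C (first-col start): C('$')=0, C('c')=1, C('e')=2, C('i')=4, C('k')=7, C('l')=8, C('m')=11, C('n')=13, C('p')=15, C('u')=16
L[0]='m': occ=0, LF[0]=C('m')+0=11+0=11
L[1]='i': occ=0, LF[1]=C('i')+0=4+0=4
L[2]='l': occ=0, LF[2]=C('l')+0=8+0=8
L[3]='l': occ=1, LF[3]=C('l')+1=8+1=9
L[4]='p': occ=0, LF[4]=C('p')+0=15+0=15
L[5]='m': occ=1, LF[5]=C('m')+1=11+1=12
L[6]='n': occ=0, LF[6]=C('n')+0=13+0=13
L[7]='c': occ=0, LF[7]=C('c')+0=1+0=1
L[8]='k': occ=0, LF[8]=C('k')+0=7+0=7
L[9]='l': occ=2, LF[9]=C('l')+2=8+2=10
L[10]='i': occ=1, LF[10]=C('i')+1=4+1=5
L[11]='u': occ=0, LF[11]=C('u')+0=16+0=16
L[12]='e': occ=0, LF[12]=C('e')+0=2+0=2
L[13]='n': occ=1, LF[13]=C('n')+1=13+1=14
L[14]='e': occ=1, LF[14]=C('e')+1=2+1=3
L[15]='$': occ=0, LF[15]=C('$')+0=0+0=0
L[16]='i': occ=2, LF[16]=C('i')+2=4+2=6

Answer: 11 4 8 9 15 12 13 1 7 10 5 16 2 14 3 0 6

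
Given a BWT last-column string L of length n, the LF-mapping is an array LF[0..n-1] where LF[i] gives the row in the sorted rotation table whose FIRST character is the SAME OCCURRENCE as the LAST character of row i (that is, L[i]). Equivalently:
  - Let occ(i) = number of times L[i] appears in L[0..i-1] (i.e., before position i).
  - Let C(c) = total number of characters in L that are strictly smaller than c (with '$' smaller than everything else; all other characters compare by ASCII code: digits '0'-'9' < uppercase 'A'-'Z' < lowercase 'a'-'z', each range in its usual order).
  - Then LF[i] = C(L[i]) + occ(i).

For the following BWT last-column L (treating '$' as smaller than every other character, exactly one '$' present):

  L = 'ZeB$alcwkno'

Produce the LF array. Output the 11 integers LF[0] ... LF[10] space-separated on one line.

Answer: 2 5 1 0 3 7 4 10 6 8 9

Derivation:
Char counts: '$':1, 'B':1, 'Z':1, 'a':1, 'c':1, 'e':1, 'k':1, 'l':1, 'n':1, 'o':1, 'w':1
C (first-col start): C('$')=0, C('B')=1, C('Z')=2, C('a')=3, C('c')=4, C('e')=5, C('k')=6, C('l')=7, C('n')=8, C('o')=9, C('w')=10
L[0]='Z': occ=0, LF[0]=C('Z')+0=2+0=2
L[1]='e': occ=0, LF[1]=C('e')+0=5+0=5
L[2]='B': occ=0, LF[2]=C('B')+0=1+0=1
L[3]='$': occ=0, LF[3]=C('$')+0=0+0=0
L[4]='a': occ=0, LF[4]=C('a')+0=3+0=3
L[5]='l': occ=0, LF[5]=C('l')+0=7+0=7
L[6]='c': occ=0, LF[6]=C('c')+0=4+0=4
L[7]='w': occ=0, LF[7]=C('w')+0=10+0=10
L[8]='k': occ=0, LF[8]=C('k')+0=6+0=6
L[9]='n': occ=0, LF[9]=C('n')+0=8+0=8
L[10]='o': occ=0, LF[10]=C('o')+0=9+0=9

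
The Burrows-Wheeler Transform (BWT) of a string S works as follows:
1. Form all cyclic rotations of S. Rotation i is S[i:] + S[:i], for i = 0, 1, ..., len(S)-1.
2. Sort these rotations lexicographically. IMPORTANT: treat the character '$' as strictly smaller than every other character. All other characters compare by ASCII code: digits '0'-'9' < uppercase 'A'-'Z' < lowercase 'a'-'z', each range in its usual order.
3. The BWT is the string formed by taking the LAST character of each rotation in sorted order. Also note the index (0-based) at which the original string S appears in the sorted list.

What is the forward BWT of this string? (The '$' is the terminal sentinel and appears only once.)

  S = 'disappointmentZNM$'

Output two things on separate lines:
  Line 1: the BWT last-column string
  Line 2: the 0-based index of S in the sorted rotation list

Answer: MNZts$modteippainn
5

Derivation:
All 18 rotations (rotation i = S[i:]+S[:i]):
  rot[0] = disappointmentZNM$
  rot[1] = isappointmentZNM$d
  rot[2] = sappointmentZNM$di
  rot[3] = appointmentZNM$dis
  rot[4] = ppointmentZNM$disa
  rot[5] = pointmentZNM$disap
  rot[6] = ointmentZNM$disapp
  rot[7] = intmentZNM$disappo
  rot[8] = ntmentZNM$disappoi
  rot[9] = tmentZNM$disappoin
  rot[10] = mentZNM$disappoint
  rot[11] = entZNM$disappointm
  rot[12] = ntZNM$disappointme
  rot[13] = tZNM$disappointmen
  rot[14] = ZNM$disappointment
  rot[15] = NM$disappointmentZ
  rot[16] = M$disappointmentZN
  rot[17] = $disappointmentZNM
Sorted (with $ < everything):
  sorted[0] = $disappointmentZNM  (last char: 'M')
  sorted[1] = M$disappointmentZN  (last char: 'N')
  sorted[2] = NM$disappointmentZ  (last char: 'Z')
  sorted[3] = ZNM$disappointment  (last char: 't')
  sorted[4] = appointmentZNM$dis  (last char: 's')
  sorted[5] = disappointmentZNM$  (last char: '$')
  sorted[6] = entZNM$disappointm  (last char: 'm')
  sorted[7] = intmentZNM$disappo  (last char: 'o')
  sorted[8] = isappointmentZNM$d  (last char: 'd')
  sorted[9] = mentZNM$disappoint  (last char: 't')
  sorted[10] = ntZNM$disappointme  (last char: 'e')
  sorted[11] = ntmentZNM$disappoi  (last char: 'i')
  sorted[12] = ointmentZNM$disapp  (last char: 'p')
  sorted[13] = pointmentZNM$disap  (last char: 'p')
  sorted[14] = ppointmentZNM$disa  (last char: 'a')
  sorted[15] = sappointmentZNM$di  (last char: 'i')
  sorted[16] = tZNM$disappointmen  (last char: 'n')
  sorted[17] = tmentZNM$disappoin  (last char: 'n')
Last column: MNZts$modteippainn
Original string S is at sorted index 5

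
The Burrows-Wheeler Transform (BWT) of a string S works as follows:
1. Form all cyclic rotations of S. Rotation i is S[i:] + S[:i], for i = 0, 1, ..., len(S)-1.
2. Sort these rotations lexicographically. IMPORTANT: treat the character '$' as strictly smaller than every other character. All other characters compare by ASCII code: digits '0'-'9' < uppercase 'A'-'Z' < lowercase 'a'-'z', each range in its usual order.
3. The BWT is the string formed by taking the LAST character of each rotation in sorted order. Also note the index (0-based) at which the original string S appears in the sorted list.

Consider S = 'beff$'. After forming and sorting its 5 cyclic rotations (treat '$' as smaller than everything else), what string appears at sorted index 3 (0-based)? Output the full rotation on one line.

Answer: f$bef

Derivation:
All 5 rotations (rotation i = S[i:]+S[:i]):
  rot[0] = beff$
  rot[1] = eff$b
  rot[2] = ff$be
  rot[3] = f$bef
  rot[4] = $beff
Sorted (with $ < everything):
  sorted[0] = $beff
  sorted[1] = beff$
  sorted[2] = eff$b
  sorted[3] = f$bef
  sorted[4] = ff$be
sorted[3] = f$bef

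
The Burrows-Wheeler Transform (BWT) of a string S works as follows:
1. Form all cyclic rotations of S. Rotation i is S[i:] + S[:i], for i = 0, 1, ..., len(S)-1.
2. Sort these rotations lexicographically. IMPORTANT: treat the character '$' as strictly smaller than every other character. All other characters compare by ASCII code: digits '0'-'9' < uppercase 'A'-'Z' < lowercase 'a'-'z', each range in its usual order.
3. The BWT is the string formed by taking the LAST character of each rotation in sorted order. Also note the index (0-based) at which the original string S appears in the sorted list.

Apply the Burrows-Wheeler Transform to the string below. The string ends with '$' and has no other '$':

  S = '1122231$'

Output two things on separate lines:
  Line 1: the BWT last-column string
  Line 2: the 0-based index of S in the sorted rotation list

Answer: 13$11222
2

Derivation:
All 8 rotations (rotation i = S[i:]+S[:i]):
  rot[0] = 1122231$
  rot[1] = 122231$1
  rot[2] = 22231$11
  rot[3] = 2231$112
  rot[4] = 231$1122
  rot[5] = 31$11222
  rot[6] = 1$112223
  rot[7] = $1122231
Sorted (with $ < everything):
  sorted[0] = $1122231  (last char: '1')
  sorted[1] = 1$112223  (last char: '3')
  sorted[2] = 1122231$  (last char: '$')
  sorted[3] = 122231$1  (last char: '1')
  sorted[4] = 22231$11  (last char: '1')
  sorted[5] = 2231$112  (last char: '2')
  sorted[6] = 231$1122  (last char: '2')
  sorted[7] = 31$11222  (last char: '2')
Last column: 13$11222
Original string S is at sorted index 2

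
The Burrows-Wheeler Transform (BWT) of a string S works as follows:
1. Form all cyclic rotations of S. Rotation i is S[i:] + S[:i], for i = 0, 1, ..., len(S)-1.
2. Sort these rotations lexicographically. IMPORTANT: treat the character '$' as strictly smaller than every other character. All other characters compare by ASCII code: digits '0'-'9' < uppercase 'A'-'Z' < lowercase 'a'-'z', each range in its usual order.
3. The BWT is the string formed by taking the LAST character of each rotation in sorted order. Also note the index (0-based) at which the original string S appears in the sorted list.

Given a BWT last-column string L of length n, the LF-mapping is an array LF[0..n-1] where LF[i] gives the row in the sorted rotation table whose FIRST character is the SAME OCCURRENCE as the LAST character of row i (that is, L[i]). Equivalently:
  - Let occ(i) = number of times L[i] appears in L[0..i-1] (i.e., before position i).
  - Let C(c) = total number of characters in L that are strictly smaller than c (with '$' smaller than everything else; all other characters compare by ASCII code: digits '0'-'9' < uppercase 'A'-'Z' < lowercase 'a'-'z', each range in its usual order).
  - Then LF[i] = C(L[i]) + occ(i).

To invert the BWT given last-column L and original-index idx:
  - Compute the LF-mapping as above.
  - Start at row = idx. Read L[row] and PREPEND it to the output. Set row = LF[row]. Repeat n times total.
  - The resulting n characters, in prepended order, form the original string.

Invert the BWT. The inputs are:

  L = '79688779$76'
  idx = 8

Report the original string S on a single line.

LF mapping: 3 9 1 7 8 4 5 10 0 6 2
Walk LF starting at row 8, prepending L[row]:
  step 1: row=8, L[8]='$', prepend. Next row=LF[8]=0
  step 2: row=0, L[0]='7', prepend. Next row=LF[0]=3
  step 3: row=3, L[3]='8', prepend. Next row=LF[3]=7
  step 4: row=7, L[7]='9', prepend. Next row=LF[7]=10
  step 5: row=10, L[10]='6', prepend. Next row=LF[10]=2
  step 6: row=2, L[2]='6', prepend. Next row=LF[2]=1
  step 7: row=1, L[1]='9', prepend. Next row=LF[1]=9
  step 8: row=9, L[9]='7', prepend. Next row=LF[9]=6
  step 9: row=6, L[6]='7', prepend. Next row=LF[6]=5
  step 10: row=5, L[5]='7', prepend. Next row=LF[5]=4
  step 11: row=4, L[4]='8', prepend. Next row=LF[4]=8
Reversed output: 8777966987$

Answer: 8777966987$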